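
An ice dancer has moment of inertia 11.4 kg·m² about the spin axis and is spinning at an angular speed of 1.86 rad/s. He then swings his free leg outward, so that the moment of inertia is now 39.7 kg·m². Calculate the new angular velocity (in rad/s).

ω₂ ≈ 0.534 rad/s

With no external torque about the axis, L is conserved: I₁ω₁ = I₂ω₂.
ω₂ = I₁ω₁ / I₂ = (11.40)(1.86 rad/s) / (39.70) = 0.5341 rad/s.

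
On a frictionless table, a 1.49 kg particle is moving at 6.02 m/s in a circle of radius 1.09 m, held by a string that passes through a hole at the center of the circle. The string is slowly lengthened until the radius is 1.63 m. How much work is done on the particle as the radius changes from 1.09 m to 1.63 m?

Central (radial) force ⇒ zero torque about the center ⇒ m v r is constant.
v₂ = v₁ r₁ / r₂ = (6.02)(1.09) / (1.63) = 4.026 m/s.
W = ΔKE = ½m(v₂² − v₁²) = -14.93 J.

W ≈ -14.9 J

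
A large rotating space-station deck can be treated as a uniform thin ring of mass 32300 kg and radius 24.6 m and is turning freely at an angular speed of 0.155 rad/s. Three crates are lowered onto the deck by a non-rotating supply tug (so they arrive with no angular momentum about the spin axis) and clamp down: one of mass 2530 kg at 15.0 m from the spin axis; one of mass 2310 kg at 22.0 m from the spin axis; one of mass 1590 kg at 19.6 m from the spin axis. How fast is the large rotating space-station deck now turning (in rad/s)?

The added mass arrives with no angular momentum about the spin axis, and any external torque about the spin axis is negligible, so the system's angular momentum is conserved.
I_p = (32300)(24.6)² = 1.955e+07 kg·m².
Added inertia Σmr² = (2530)(15.0)² + (2310)(22.0)² + (1590)(19.6)² = 2.298e+06 kg·m²; I_f = 1.955e+07 + 2.298e+06 = 2.184e+07 kg·m².
ω_f = I_p ω_i / I_f = (1.955e+07)(0.155) / 2.184e+07 = 0.1387 rad/s.

ω_f ≈ 0.139 rad/s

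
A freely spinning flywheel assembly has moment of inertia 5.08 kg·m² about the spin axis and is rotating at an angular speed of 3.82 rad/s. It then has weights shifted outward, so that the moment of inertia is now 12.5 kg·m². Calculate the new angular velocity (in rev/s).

ω₂ ≈ 0.247 rev/s

With no external torque about the axis, L is conserved: I₁ω₁ = I₂ω₂.
ω₂ = I₁ω₁ / I₂ = (5.080)(3.82 rad/s) / (12.50) = 1.552 rad/s = 0.2471 rev/s.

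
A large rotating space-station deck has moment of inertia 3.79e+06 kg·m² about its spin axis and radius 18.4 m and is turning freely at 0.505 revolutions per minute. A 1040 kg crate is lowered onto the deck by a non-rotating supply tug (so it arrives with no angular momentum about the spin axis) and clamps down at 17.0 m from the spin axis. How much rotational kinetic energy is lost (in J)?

energy lost ≈ 389 J

No external torque acts about the spin axis; L_before = L_after.
Added inertia Σmr² = (1040)(17.0)² = 3.006e+05 kg·m²; I_f = 3.790e+06 + 3.006e+05 = 4.091e+06 kg·m².
ω_f = I_p ω_i / I_f = (3.790e+06)(0.505) / 4.091e+06 = 0.4679 rpm.
KE_i = ½(3.790e+06)(0.05288 rad/s)² = 5300 J; KE_f = ½(4.091e+06)(0.04900)² = 4910 J.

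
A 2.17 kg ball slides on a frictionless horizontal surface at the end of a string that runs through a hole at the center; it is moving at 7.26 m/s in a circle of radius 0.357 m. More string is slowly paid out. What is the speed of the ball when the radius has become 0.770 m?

Central (radial) force ⇒ zero torque about the center ⇒ m v r is constant.
v₂ = v₁ r₁ / r₂ = (7.26)(0.357) / (0.770) = 3.366 m/s.

v₂ ≈ 3.37 m/s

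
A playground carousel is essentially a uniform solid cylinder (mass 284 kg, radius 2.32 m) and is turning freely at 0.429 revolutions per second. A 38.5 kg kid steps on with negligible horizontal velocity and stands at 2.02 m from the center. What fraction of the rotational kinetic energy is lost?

No external torque acts about the center; L_before = L_after.
I_p = ½(284)(2.32)² = 764.3 kg·m².
Added inertia Σmr² = (38.5)(2.02)² = 157.1 kg·m²; I_f = 764.3 + 157.1 = 921.4 kg·m².
ω_f = I_p ω_i / I_f = (764.3)(0.429) / 921.4 = 0.3559 rev/s.
KE_i = ½(764.3)(2.695 rad/s)² = 2777 J; KE_f = ½(921.4)(2.236)² = 2303 J.
Fraction lost = 0.1705.

fraction ≈ 0.170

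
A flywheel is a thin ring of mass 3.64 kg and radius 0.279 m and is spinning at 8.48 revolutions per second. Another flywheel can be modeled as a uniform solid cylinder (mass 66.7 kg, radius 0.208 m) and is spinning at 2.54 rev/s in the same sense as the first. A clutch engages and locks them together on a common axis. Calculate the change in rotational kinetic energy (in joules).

ΔKE ≈ -165 J

No external torque acts about the common axis, so total angular momentum is conserved.
Moments of inertia: I_A = (3.64)(0.279)² = 0.2833 kg·m²; I_B = ½(66.7)(0.208)² = 1.443 kg·m².
Taking A's sense as positive: L = (0.2833)(8.48) + (1.443)(2.54) = 6.068 kg·m²·rev/s.
Combined I = 0.2833 + 1.443 = 1.726 kg·m².
ω_f = L / I = 6.068 / 1.726 = 3.515 rev/s.
KE_i = ½ΣIω² = 585.9 J; KE_f = ½(1.726)(22.09)² = 421.0 J.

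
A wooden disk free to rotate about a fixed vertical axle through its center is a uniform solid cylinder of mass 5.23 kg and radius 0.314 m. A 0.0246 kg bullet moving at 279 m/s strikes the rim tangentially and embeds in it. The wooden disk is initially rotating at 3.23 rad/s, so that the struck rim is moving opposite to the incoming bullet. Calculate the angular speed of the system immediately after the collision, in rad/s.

The axle reaction passes through the axle and exerts no torque about it; angular momentum about the axle is conserved through the impact.
I_p = ½(5.23)(0.314)² = 0.2578 kg·m². Taking the sense of the bullet's angular momentum as positive, L_{bullet} = m v R = (0.0246)(279)(0.314) = 2.155 kg·m²/s.
L_i = −I_p ω_p + m v R = −(0.2578)(3.23) + 2.155 = 1.322 kg·m²/s.
After sticking, I_f = I_p + m R² = 0.2578 + (0.0246)(0.314)² = 0.2603 kg·m².
ω_f = L_i / I_f = 1.322 / 0.2603 = 5.081 rad/s.

|ω_f| ≈ 5.08 rad/s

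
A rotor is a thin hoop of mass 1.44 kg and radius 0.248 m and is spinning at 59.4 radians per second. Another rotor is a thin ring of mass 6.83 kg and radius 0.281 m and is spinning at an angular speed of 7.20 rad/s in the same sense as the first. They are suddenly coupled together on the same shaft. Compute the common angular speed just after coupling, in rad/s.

|ω_f| ≈ 14.6 rad/s

No external torque acts about the common axis, so total angular momentum is conserved.
Moments of inertia: I_A = (1.44)(0.248)² = 0.08857 kg·m²; I_B = (6.83)(0.281)² = 0.5393 kg·m².
Taking A's sense as positive: L = (0.08857)(59.4) + (0.5393)(7.20) = 9.144 kg·m²·rad/s.
Combined I = 0.08857 + 0.5393 = 0.6279 kg·m².
ω_f = L / I = 9.144 / 0.6279 = 14.56 rad/s.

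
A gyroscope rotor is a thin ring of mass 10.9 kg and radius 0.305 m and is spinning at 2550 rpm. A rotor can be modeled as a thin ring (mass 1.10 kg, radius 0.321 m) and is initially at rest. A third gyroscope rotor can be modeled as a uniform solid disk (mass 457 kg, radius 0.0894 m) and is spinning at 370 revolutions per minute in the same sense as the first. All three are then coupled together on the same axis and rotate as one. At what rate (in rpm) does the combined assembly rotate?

No external torque acts about the common axis, so total angular momentum is conserved.
Moments of inertia: I_A = (10.9)(0.305)² = 1.014 kg·m²; I_B = (1.10)(0.321)² = 0.1133 kg·m²; I_C = ½(457)(0.0894)² = 1.826 kg·m².
Taking A's sense as positive: L = (1.014)(2550) + (1.826)(370) = 3261 kg·m²·rpm.
Combined I = 1.014 + 0.1133 + 1.826 = 2.954 kg·m².
ω_f = L / I = 3261 / 2.954 = 1104 rpm.

|ω_f| ≈ 1100 rpm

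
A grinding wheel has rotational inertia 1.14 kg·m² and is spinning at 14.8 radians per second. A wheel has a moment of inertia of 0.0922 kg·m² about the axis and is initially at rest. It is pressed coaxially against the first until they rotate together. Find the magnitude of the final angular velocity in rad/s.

No external torque acts about the common axis, so total angular momentum is conserved.
Taking A's sense as positive: L = (1.140)(14.8) = 16.87 kg·m²·rad/s.
Combined I = 1.140 + 0.09220 = 1.232 kg·m².
ω_f = L / I = 16.87 / 1.232 = 13.69 rad/s.

|ω_f| ≈ 13.7 rad/s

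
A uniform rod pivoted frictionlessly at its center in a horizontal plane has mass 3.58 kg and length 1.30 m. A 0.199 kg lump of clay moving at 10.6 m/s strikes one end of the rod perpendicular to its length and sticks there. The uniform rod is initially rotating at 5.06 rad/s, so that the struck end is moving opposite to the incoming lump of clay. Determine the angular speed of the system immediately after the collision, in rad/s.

|ω_f| ≈ 2.01 rad/s

About the pivot the impulsive forces during the collision are internal, so angular momentum about that axis is conserved.
I_p = (1/12)(3.58)(1.30)² = 0.5042 kg·m². Taking the sense of the lump of clay's angular momentum as positive, L_{lump} = m v R = (0.199)(10.6)(1.30/2) = 1.371 kg·m²/s.
L_i = −I_p ω_p + m v R = −(0.5042)(5.06) + 1.371 = -1.180 kg·m²/s.
After sticking, I_f = I_p + m R² = 0.5042 + (0.199)(1.30/2)² = 0.5883 kg·m².
ω_f = L_i / I_f = -1.180 / 0.5883 = -2.006 rad/s.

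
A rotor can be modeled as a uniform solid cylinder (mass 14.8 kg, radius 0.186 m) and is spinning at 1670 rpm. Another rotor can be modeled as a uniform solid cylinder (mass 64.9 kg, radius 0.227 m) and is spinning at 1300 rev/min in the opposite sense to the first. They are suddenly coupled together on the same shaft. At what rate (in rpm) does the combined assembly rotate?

The coupling torques are internal; angular momentum about the shared axis is conserved.
Moments of inertia: I_A = ½(14.8)(0.186)² = 0.2560 kg·m²; I_B = ½(64.9)(0.227)² = 1.672 kg·m².
Taking A's sense as positive: L = (0.2560)(1670) − (1.672)(1300) = -1746 kg·m²·rpm.
Combined I = 0.2560 + 1.672 = 1.928 kg·m².
ω_f = L / I = -1746 / 1.928 = -905.7 rpm.

|ω_f| ≈ 906 rpm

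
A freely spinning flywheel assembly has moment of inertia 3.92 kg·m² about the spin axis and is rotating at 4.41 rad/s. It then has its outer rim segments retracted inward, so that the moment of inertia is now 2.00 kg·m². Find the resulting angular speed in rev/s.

Angular momentum about the spin axis is conserved since the torque about it is zero.
ω₂ = I₁ω₁ / I₂ = (3.920)(4.41 rad/s) / (2.000) = 8.644 rad/s = 1.376 rev/s.

ω₂ ≈ 1.38 rev/s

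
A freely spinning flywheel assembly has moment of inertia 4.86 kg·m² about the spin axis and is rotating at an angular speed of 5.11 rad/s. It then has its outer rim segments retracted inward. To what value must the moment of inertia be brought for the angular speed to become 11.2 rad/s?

No external torque acts about the spin axis, so angular momentum is conserved.
I₂ = I₁ω₁ / ω₂ = (4.86)(5.11) / (11.2) = 2.217 kg·m².

I₂ ≈ 2.22 kg·m²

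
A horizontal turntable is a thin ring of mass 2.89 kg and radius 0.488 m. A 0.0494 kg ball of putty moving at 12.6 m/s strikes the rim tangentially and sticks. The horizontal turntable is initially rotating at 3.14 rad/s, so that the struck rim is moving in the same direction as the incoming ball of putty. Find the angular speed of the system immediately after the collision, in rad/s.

About the axle the impulsive forces during the collision are internal, so angular momentum about that axis is conserved.
I_p = (2.89)(0.488)² = 0.6882 kg·m². Taking the sense of the ball of putty's angular momentum as positive, L_{ball} = m v R = (0.0494)(12.6)(0.488) = 0.3038 kg·m²/s.
L_i = +I_p ω_p + m v R = +(0.6882)(3.14) + 0.3038 = 2.465 kg·m²/s.
After sticking, I_f = I_p + m R² = 0.6882 + (0.0494)(0.488)² = 0.7000 kg·m².
ω_f = L_i / I_f = 2.465 / 0.7000 = 3.521 rad/s.

|ω_f| ≈ 3.52 rad/s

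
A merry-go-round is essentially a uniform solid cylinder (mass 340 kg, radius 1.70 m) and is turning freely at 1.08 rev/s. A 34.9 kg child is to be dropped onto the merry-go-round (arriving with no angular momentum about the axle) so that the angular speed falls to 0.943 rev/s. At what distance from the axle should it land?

No external torque acts about the axle; L_before = L_after.
I_p = ½(340)(1.70)² = 491.3 kg·m².
I_p ω_i = (I_p + m r²) ω_f ⇒ m r² = I_p(ω_i/ω_f − 1) = 491.3(1.08/0.943 − 1) = 71.38 kg·m².
r = √(71.38/34.9) = 1.430 m.

r ≈ 1.43 m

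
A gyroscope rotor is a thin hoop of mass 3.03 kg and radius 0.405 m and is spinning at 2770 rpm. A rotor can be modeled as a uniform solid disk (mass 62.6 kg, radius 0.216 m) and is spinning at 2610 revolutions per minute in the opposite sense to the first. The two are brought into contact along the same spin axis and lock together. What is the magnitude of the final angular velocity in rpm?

|ω_f| ≈ 1240 rpm

No external torque acts about the common axis, so total angular momentum is conserved.
Moments of inertia: I_A = (3.03)(0.405)² = 0.4970 kg·m²; I_B = ½(62.6)(0.216)² = 1.460 kg·m².
Taking A's sense as positive: L = (0.4970)(2770) − (1.460)(2610) = -2435 kg·m²·rpm.
Combined I = 0.4970 + 1.460 = 1.957 kg·m².
ω_f = L / I = -2435 / 1.957 = -1244 rpm.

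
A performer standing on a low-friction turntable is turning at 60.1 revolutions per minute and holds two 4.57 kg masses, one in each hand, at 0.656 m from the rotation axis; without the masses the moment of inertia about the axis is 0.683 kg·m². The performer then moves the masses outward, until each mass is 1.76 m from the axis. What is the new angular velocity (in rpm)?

ω₂ ≈ 9.57 rpm

Angular momentum about the spin axis is conserved since the torque about it is zero.
I₁ = 0.683 + 2(4.57)(0.656)² = 4.616 kg·m²; I₂ = 0.683 + 2(4.57)(1.76)² = 29.00 kg·m².
ω₂ = I₁ω₁ / I₂ = (4.616)(60.1 rpm) / (29.00) = 9.568 rpm.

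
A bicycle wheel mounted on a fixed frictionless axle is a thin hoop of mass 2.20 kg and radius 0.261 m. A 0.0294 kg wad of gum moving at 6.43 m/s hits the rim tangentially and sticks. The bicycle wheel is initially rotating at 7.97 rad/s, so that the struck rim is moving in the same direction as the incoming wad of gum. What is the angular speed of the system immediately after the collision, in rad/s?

|ω_f| ≈ 8.19 rad/s

About the axle the impulsive forces during the collision are internal, so angular momentum about that axis is conserved.
I_p = (2.20)(0.261)² = 0.1499 kg·m². Taking the sense of the wad of gum's angular momentum as positive, L_{wad} = m v R = (0.0294)(6.43)(0.261) = 0.04934 kg·m²/s.
L_i = +I_p ω_p + m v R = +(0.1499)(7.97) + 0.04934 = 1.244 kg·m²/s.
After sticking, I_f = I_p + m R² = 0.1499 + (0.0294)(0.261)² = 0.1519 kg·m².
ω_f = L_i / I_f = 1.244 / 0.1519 = 8.190 rad/s.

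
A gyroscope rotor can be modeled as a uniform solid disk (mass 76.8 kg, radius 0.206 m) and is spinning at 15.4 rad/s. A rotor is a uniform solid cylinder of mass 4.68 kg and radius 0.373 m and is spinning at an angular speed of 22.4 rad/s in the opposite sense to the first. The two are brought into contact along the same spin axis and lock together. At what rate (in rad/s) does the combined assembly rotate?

|ω_f| ≈ 9.11 rad/s

The coupling torques are internal; angular momentum about the shared axis is conserved.
Moments of inertia: I_A = ½(76.8)(0.206)² = 1.630 kg·m²; I_B = ½(4.68)(0.373)² = 0.3256 kg·m².
Taking A's sense as positive: L = (1.630)(15.4) − (0.3256)(22.4) = 17.80 kg·m²·rad/s.
Combined I = 1.630 + 0.3256 = 1.955 kg·m².
ω_f = L / I = 17.80 / 1.955 = 9.106 rad/s.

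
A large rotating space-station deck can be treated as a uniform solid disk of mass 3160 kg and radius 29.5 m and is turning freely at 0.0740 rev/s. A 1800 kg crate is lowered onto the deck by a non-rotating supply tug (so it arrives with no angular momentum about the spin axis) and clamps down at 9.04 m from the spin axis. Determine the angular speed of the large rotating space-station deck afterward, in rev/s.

ω_f ≈ 0.0668 rev/s

No external torque acts about the spin axis; L_before = L_after.
I_p = ½(3160)(29.5)² = 1.375e+06 kg·m².
Added inertia Σmr² = (1800)(9.04)² = 1.471e+05 kg·m²; I_f = 1.375e+06 + 1.471e+05 = 1.522e+06 kg·m².
ω_f = I_p ω_i / I_f = (1.375e+06)(0.0740) / 1.522e+06 = 0.06685 rev/s.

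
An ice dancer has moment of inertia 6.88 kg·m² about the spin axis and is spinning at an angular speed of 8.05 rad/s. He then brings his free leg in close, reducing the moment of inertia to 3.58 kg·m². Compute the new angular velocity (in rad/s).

ω₂ ≈ 15.5 rad/s

No external torque acts about the spin axis, so angular momentum is conserved.
ω₂ = I₁ω₁ / I₂ = (6.880)(8.05 rad/s) / (3.580) = 15.47 rad/s.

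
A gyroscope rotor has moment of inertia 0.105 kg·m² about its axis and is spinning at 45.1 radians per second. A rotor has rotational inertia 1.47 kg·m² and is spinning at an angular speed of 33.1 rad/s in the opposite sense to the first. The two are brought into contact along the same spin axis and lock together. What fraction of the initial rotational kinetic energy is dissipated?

No external torque acts about the common axis, so total angular momentum is conserved.
Taking A's sense as positive: L = (0.1050)(45.1) − (1.470)(33.1) = -43.92 kg·m²·rad/s.
Combined I = 0.1050 + 1.470 = 1.575 kg·m².
ω_f = L / I = -43.92 / 1.575 = -27.89 rad/s.
KE_i = ½ΣIω² = 912.1 J; KE_f = ½(1.575)(27.89)² = 612.4 J.
Fraction dissipated = (KE_i − KE_f)/KE_i = 0.3285.

fraction ≈ 0.329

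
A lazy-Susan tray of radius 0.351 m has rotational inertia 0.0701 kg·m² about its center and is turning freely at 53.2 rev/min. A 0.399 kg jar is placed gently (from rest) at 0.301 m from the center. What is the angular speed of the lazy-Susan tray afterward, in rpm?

The added mass arrives with no angular momentum about the center, and any external torque about the center is negligible, so the system's angular momentum is conserved.
Added inertia Σmr² = (0.399)(0.301)² = 0.03615 kg·m²; I_f = 0.07010 + 0.03615 = 0.1062 kg·m².
ω_f = I_p ω_i / I_f = (0.07010)(53.2) / 0.1062 = 35.10 rpm.

ω_f ≈ 35.1 rpm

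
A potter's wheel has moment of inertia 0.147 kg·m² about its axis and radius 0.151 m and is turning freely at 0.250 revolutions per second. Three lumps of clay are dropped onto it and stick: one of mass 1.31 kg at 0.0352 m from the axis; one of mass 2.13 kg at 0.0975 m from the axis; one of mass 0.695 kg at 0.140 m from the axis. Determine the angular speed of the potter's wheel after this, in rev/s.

No external torque acts about the axis; L_before = L_after.
Added inertia Σmr² = (1.31)(0.0352)² + (2.13)(0.0975)² + (0.695)(0.140)² = 0.03549 kg·m²; I_f = 0.1470 + 0.03549 = 0.1825 kg·m².
ω_f = I_p ω_i / I_f = (0.1470)(0.250) / 0.1825 = 0.2014 rev/s.

ω_f ≈ 0.201 rev/s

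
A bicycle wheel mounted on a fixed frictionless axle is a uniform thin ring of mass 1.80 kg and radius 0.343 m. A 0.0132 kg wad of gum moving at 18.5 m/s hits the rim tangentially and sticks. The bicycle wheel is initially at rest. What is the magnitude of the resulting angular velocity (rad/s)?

About the axle the impulsive forces during the collision are internal, so angular momentum about that axis is conserved.
I_p = (1.80)(0.343)² = 0.2118 kg·m². Taking the sense of the wad of gum's angular momentum as positive, L_{wad} = m v R = (0.0132)(18.5)(0.343) = 0.08376 kg·m²/s.
L_i = 0 + 0.08376 = 0.08376 kg·m²/s.
After sticking, I_f = I_p + m R² = 0.2118 + (0.0132)(0.343)² = 0.2133 kg·m².
ω_f = L_i / I_f = 0.08376 / 0.2133 = 0.3927 rad/s.

|ω_f| ≈ 0.393 rad/s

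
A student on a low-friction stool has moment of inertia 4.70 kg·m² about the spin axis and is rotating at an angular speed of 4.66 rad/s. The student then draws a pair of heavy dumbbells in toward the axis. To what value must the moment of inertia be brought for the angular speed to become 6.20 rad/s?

I₂ ≈ 3.53 kg·m²

Angular momentum about the spin axis is conserved since the torque about it is zero.
I₂ = I₁ω₁ / ω₂ = (4.70)(4.66) / (6.20) = 3.533 kg·m².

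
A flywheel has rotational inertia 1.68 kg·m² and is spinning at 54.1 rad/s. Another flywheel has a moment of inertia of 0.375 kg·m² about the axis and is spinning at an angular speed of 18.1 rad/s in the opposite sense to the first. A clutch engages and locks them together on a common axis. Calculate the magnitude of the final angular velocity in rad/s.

|ω_f| ≈ 40.9 rad/s

No external torque acts about the common axis, so total angular momentum is conserved.
Taking A's sense as positive: L = (1.680)(54.1) − (0.3750)(18.1) = 84.10 kg·m²·rad/s.
Combined I = 1.680 + 0.3750 = 2.055 kg·m².
ω_f = L / I = 84.10 / 2.055 = 40.92 rad/s.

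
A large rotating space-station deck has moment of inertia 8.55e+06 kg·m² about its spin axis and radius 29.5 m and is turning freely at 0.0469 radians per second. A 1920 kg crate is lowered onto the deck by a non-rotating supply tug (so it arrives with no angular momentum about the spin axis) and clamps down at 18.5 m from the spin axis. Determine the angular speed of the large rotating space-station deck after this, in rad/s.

ω_f ≈ 0.0436 rad/s

The added mass arrives with no angular momentum about the spin axis, and any external torque about the spin axis is negligible, so the system's angular momentum is conserved.
Added inertia Σmr² = (1920)(18.5)² = 6.571e+05 kg·m²; I_f = 8.550e+06 + 6.571e+05 = 9.207e+06 kg·m².
ω_f = I_p ω_i / I_f = (8.550e+06)(0.0469) / 9.207e+06 = 0.04355 rad/s.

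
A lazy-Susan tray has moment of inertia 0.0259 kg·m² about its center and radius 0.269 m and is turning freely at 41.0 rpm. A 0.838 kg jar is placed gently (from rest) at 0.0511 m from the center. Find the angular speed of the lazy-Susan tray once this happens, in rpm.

The added mass arrives with no angular momentum about the center, and any external torque about the center is negligible, so the system's angular momentum is conserved.
Added inertia Σmr² = (0.838)(0.0511)² = 0.002188 kg·m²; I_f = 0.02590 + 0.002188 = 0.02809 kg·m².
ω_f = I_p ω_i / I_f = (0.02590)(41.0) / 0.02809 = 37.81 rpm.

ω_f ≈ 37.8 rpm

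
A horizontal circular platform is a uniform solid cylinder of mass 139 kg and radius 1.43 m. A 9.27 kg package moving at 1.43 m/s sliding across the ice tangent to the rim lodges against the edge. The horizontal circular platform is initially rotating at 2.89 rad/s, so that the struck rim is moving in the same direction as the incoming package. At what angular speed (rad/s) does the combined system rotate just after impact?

|ω_f| ≈ 2.67 rad/s

About the central axle the impulsive forces during the collision are internal, so angular momentum about that axis is conserved.
I_p = ½(139)(1.43)² = 142.1 kg·m². Taking the sense of the package's angular momentum as positive, L_{package} = m v R = (9.27)(1.43)(1.43) = 18.96 kg·m²/s.
L_i = +I_p ω_p + m v R = +(142.1)(2.89) + 18.96 = 429.7 kg·m²/s.
After sticking, I_f = I_p + m R² = 142.1 + (9.27)(1.43)² = 161.1 kg·m².
ω_f = L_i / I_f = 429.7 / 161.1 = 2.668 rad/s.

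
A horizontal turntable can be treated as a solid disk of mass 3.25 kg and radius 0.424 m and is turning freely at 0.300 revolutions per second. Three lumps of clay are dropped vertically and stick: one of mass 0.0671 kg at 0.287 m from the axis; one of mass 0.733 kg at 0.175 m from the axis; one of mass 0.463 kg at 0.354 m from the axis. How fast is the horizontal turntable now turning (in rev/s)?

ω_f ≈ 0.232 rev/s

No external torque acts about the axis; L_before = L_after.
I_p = ½(3.25)(0.424)² = 0.2921 kg·m².
Added inertia Σmr² = (0.0671)(0.287)² + (0.733)(0.175)² + (0.463)(0.354)² = 0.08600 kg·m²; I_f = 0.2921 + 0.08600 = 0.3781 kg·m².
ω_f = I_p ω_i / I_f = (0.2921)(0.300) / 0.3781 = 0.2318 rev/s.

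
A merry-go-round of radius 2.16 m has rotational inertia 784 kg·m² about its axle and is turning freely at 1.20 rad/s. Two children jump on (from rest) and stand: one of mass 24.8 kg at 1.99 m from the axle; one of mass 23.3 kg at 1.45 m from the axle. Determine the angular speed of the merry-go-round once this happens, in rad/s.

The added mass arrives with no angular momentum about the axle, and any external torque about the axle is negligible, so the system's angular momentum is conserved.
Added inertia Σmr² = (24.8)(1.99)² + (23.3)(1.45)² = 147.2 kg·m²; I_f = 784.0 + 147.2 = 931.2 kg·m².
ω_f = I_p ω_i / I_f = (784.0)(1.20) / 931.2 = 1.010 rad/s.

ω_f ≈ 1.01 rad/s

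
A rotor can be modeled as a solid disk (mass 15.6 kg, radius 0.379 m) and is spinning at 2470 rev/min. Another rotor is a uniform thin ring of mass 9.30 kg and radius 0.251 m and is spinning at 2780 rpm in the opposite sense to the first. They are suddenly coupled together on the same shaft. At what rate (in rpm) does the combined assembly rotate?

The coupling torques are internal; angular momentum about the shared axis is conserved.
Moments of inertia: I_A = ½(15.6)(0.379)² = 1.120 kg·m²; I_B = (9.30)(0.251)² = 0.5859 kg·m².
Taking A's sense as positive: L = (1.120)(2470) − (0.5859)(2780) = 1139 kg·m²·rpm.
Combined I = 1.120 + 0.5859 = 1.706 kg·m².
ω_f = L / I = 1139 / 1.706 = 667.3 rpm.

|ω_f| ≈ 667 rpm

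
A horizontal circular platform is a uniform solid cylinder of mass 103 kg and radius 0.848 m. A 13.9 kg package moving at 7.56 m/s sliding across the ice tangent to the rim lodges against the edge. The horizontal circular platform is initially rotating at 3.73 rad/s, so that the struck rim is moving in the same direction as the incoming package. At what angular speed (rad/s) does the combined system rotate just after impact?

|ω_f| ≈ 4.83 rad/s

The axle reaction passes through the central axle and exerts no torque about it; angular momentum about the central axle is conserved through the impact.
I_p = ½(103)(0.848)² = 37.03 kg·m². Taking the sense of the package's angular momentum as positive, L_{package} = m v R = (13.9)(7.56)(0.848) = 89.11 kg·m²/s.
L_i = +I_p ω_p + m v R = +(37.03)(3.73) + 89.11 = 227.2 kg·m²/s.
After sticking, I_f = I_p + m R² = 37.03 + (13.9)(0.848)² = 47.03 kg·m².
ω_f = L_i / I_f = 227.2 / 47.03 = 4.832 rad/s.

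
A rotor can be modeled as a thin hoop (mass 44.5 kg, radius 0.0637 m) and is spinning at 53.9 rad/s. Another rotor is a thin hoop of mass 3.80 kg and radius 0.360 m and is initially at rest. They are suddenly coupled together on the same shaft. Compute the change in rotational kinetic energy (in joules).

No external torque acts about the common axis, so total angular momentum is conserved.
Moments of inertia: I_A = (44.5)(0.0637)² = 0.1806 kg·m²; I_B = (3.80)(0.360)² = 0.4925 kg·m².
Taking A's sense as positive: L = (0.1806)(53.9) = 9.733 kg·m²·rad/s.
Combined I = 0.1806 + 0.4925 = 0.6730 kg·m².
ω_f = L / I = 9.733 / 0.6730 = 14.46 rad/s.
KE_i = ½ΣIω² = 262.3 J; KE_f = ½(0.6730)(14.46)² = 70.37 J.

ΔKE ≈ -192 J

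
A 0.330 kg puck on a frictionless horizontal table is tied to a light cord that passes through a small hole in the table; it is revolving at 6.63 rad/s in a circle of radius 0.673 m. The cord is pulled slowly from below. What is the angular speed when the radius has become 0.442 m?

ω₂ ≈ 15.4 rad/s

The constraining force is radial, so m r² ω about the center is conserved.
ω₂ = ω₁ (r₁/r₂)² = (6.63)(0.673/0.442)² = 15.37 rad/s.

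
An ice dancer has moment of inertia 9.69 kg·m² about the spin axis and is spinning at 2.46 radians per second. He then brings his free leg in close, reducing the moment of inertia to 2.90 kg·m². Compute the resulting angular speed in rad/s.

ω₂ ≈ 8.22 rad/s

No external torque acts about the spin axis, so angular momentum is conserved.
ω₂ = I₁ω₁ / I₂ = (9.690)(2.46 rad/s) / (2.900) = 8.220 rad/s.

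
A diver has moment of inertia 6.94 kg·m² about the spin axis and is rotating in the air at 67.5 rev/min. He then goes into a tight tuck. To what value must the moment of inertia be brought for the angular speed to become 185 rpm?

I₂ ≈ 2.53 kg·m²

With no external torque about the axis, L is conserved: I₁ω₁ = I₂ω₂.
I₂ = I₁ω₁ / ω₂ = (6.94)(67.5) / (185) = 2.532 kg·m².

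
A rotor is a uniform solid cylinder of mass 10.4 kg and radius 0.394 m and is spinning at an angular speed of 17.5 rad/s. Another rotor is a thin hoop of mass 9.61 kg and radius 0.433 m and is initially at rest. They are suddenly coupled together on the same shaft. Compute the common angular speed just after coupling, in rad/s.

No external torque acts about the common axis, so total angular momentum is conserved.
Moments of inertia: I_A = ½(10.4)(0.394)² = 0.8072 kg·m²; I_B = (9.61)(0.433)² = 1.802 kg·m².
Taking A's sense as positive: L = (0.8072)(17.5) = 14.13 kg·m²·rad/s.
Combined I = 0.8072 + 1.802 = 2.609 kg·m².
ω_f = L / I = 14.13 / 2.609 = 5.415 rad/s.

|ω_f| ≈ 5.41 rad/s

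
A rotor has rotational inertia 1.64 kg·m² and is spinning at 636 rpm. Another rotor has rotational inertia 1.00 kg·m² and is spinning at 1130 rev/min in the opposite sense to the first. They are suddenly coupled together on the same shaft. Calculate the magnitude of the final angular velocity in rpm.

|ω_f| ≈ 32.9 rpm

The coupling torques are internal; angular momentum about the shared axis is conserved.
Taking A's sense as positive: L = (1.640)(636) − (1.000)(1130) = -86.96 kg·m²·rpm.
Combined I = 1.640 + 1.000 = 2.640 kg·m².
ω_f = L / I = -86.96 / 2.640 = -32.94 rpm.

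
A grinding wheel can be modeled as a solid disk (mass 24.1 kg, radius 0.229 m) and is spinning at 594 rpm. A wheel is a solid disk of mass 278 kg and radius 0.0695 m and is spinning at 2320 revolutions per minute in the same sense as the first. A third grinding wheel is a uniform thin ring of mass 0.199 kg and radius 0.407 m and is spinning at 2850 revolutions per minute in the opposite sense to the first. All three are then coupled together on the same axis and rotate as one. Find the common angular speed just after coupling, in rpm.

The coupling torques are internal; angular momentum about the shared axis is conserved.
Moments of inertia: I_A = ½(24.1)(0.229)² = 0.6319 kg·m²; I_B = ½(278)(0.0695)² = 0.6714 kg·m²; I_C = (0.199)(0.407)² = 0.03296 kg·m².
Taking A's sense as positive: L = (0.6319)(594) + (0.6714)(2320) − (0.03296)(2850) = 1839 kg·m²·rpm.
Combined I = 0.6319 + 0.6714 + 0.03296 = 1.336 kg·m².
ω_f = L / I = 1839 / 1.336 = 1376 rpm.

|ω_f| ≈ 1380 rpm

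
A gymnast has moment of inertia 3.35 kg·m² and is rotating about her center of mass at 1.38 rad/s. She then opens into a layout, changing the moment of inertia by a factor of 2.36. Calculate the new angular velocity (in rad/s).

With no external torque about the axis, L is conserved: I₁ω₁ = I₂ω₂.
I₂ = 2.36 × 3.35 = 7.906 kg·m².
ω₂ = I₁ω₁ / I₂ = (3.350)(1.38 rad/s) / (7.906) = 0.5847 rad/s.

ω₂ ≈ 0.585 rad/s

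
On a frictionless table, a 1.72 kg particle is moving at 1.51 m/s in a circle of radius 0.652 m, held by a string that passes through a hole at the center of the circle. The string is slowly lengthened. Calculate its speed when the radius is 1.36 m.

Central (radial) force ⇒ zero torque about the center ⇒ m v r is constant.
v₂ = v₁ r₁ / r₂ = (1.51)(0.652) / (1.36) = 0.7239 m/s.

v₂ ≈ 0.724 m/s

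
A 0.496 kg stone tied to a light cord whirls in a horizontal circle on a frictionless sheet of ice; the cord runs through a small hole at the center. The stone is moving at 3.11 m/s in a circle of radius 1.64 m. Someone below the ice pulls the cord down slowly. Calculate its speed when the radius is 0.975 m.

Central (radial) force ⇒ zero torque about the center ⇒ m v r is constant.
v₂ = v₁ r₁ / r₂ = (3.11)(1.64) / (0.975) = 5.231 m/s.

v₂ ≈ 5.23 m/s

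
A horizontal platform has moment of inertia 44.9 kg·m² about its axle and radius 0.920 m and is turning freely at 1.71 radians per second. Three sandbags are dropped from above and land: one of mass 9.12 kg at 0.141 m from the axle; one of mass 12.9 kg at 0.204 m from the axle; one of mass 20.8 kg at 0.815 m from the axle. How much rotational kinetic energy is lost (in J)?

energy lost ≈ 16.1 J

The added mass arrives with no angular momentum about the axle, and any external torque about the axle is negligible, so the system's angular momentum is conserved.
Added inertia Σmr² = (9.12)(0.141)² + (12.9)(0.204)² + (20.8)(0.815)² = 14.53 kg·m²; I_f = 44.90 + 14.53 = 59.43 kg·m².
ω_f = I_p ω_i / I_f = (44.90)(1.71) / 59.43 = 1.292 rad/s.
KE_i = ½(44.90)(1.710 rad/s)² = 65.65 J; KE_f = ½(59.43)(1.292)² = 49.59 J.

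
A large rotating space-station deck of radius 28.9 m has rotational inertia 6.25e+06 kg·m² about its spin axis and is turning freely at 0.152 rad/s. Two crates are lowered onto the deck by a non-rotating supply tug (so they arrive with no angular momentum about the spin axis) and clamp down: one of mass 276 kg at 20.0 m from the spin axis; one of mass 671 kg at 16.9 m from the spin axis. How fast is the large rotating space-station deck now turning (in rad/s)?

ω_f ≈ 0.145 rad/s

No external torque acts about the spin axis; L_before = L_after.
Added inertia Σmr² = (276)(20.0)² + (671)(16.9)² = 3.020e+05 kg·m²; I_f = 6.250e+06 + 3.020e+05 = 6.552e+06 kg·m².
ω_f = I_p ω_i / I_f = (6.250e+06)(0.152) / 6.552e+06 = 0.1450 rad/s.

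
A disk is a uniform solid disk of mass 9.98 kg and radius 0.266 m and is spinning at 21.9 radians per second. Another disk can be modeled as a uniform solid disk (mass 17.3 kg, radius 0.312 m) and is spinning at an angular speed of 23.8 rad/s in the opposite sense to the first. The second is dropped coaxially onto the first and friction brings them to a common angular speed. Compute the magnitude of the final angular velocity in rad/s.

|ω_f| ≈ 10.3 rad/s

No external torque acts about the common axis, so total angular momentum is conserved.
Moments of inertia: I_A = ½(9.98)(0.266)² = 0.3531 kg·m²; I_B = ½(17.3)(0.312)² = 0.8420 kg·m².
Taking A's sense as positive: L = (0.3531)(21.9) − (0.8420)(23.8) = -12.31 kg·m²·rad/s.
Combined I = 0.3531 + 0.8420 = 1.195 kg·m².
ω_f = L / I = -12.31 / 1.195 = -10.30 rad/s.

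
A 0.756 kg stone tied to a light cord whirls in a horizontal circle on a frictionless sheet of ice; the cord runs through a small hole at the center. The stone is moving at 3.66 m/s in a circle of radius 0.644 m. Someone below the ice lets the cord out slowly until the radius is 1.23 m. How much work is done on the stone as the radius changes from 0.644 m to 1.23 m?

The only horizontal force on the mass is along the cord (radial), so it exerts no torque about the hole and angular momentum m v r is conserved.
v₂ = v₁ r₁ / r₂ = (3.66)(0.644) / (1.23) = 1.916 m/s.
W = ΔKE = ½m(v₂² − v₁²) = -3.675 J.

W ≈ -3.68 J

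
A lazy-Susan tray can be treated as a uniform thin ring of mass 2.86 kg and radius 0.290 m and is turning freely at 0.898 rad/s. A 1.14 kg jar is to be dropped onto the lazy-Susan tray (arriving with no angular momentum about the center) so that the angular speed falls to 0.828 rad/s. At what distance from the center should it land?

No external torque acts about the center; L_before = L_after.
I_p = (2.86)(0.290)² = 0.2405 kg·m².
I_p ω_i = (I_p + m r²) ω_f ⇒ m r² = I_p(ω_i/ω_f − 1) = 0.2405(0.898/0.828 − 1) = 0.02033 kg·m².
r = √(0.02033/1.14) = 0.1336 m.

r ≈ 0.134 m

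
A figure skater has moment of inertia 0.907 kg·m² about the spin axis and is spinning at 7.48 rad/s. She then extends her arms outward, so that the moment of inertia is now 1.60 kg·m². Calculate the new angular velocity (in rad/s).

ω₂ ≈ 4.24 rad/s

No external torque acts about the spin axis, so angular momentum is conserved.
ω₂ = I₁ω₁ / I₂ = (0.9070)(7.48 rad/s) / (1.600) = 4.240 rad/s.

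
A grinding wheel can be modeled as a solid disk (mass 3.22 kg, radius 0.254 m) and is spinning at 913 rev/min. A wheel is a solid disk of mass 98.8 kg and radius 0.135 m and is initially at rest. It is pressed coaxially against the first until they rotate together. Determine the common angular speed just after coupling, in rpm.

The coupling torques are internal; angular momentum about the shared axis is conserved.
Moments of inertia: I_A = ½(3.22)(0.254)² = 0.1039 kg·m²; I_B = ½(98.8)(0.135)² = 0.9003 kg·m².
Taking A's sense as positive: L = (0.1039)(913) = 94.83 kg·m²·rpm.
Combined I = 0.1039 + 0.9003 = 1.004 kg·m².
ω_f = L / I = 94.83 / 1.004 = 94.44 rpm.

|ω_f| ≈ 94.4 rpm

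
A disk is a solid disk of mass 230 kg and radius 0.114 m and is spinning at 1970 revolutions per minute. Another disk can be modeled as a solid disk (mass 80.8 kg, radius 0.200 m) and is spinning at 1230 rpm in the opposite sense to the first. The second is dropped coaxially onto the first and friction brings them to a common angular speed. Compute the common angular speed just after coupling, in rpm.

The coupling torques are internal; angular momentum about the shared axis is conserved.
Moments of inertia: I_A = ½(230)(0.114)² = 1.495 kg·m²; I_B = ½(80.8)(0.200)² = 1.616 kg·m².
Taking A's sense as positive: L = (1.495)(1970) − (1.616)(1230) = 956.6 kg·m²·rpm.
Combined I = 1.495 + 1.616 = 3.111 kg·m².
ω_f = L / I = 956.6 / 3.111 = 307.5 rpm.

|ω_f| ≈ 308 rpm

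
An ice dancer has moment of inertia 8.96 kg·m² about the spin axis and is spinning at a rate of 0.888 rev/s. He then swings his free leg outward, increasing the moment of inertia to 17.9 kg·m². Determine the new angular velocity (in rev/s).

ω₂ ≈ 0.444 rev/s

No external torque acts about the spin axis, so angular momentum is conserved.
ω₂ = I₁ω₁ / I₂ = (8.960)(0.888 rev/s) / (17.90) = 0.4445 rev/s.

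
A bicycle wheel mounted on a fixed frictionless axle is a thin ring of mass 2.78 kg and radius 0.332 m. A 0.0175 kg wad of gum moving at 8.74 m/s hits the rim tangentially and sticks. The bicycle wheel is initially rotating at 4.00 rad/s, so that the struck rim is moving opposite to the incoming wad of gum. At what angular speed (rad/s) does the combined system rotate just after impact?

The axle reaction passes through the axle and exerts no torque about it; angular momentum about the axle is conserved through the impact.
I_p = (2.78)(0.332)² = 0.3064 kg·m². Taking the sense of the wad of gum's angular momentum as positive, L_{wad} = m v R = (0.0175)(8.74)(0.332) = 0.05078 kg·m²/s.
L_i = −I_p ω_p + m v R = −(0.3064)(4.00) + 0.05078 = -1.175 kg·m²/s.
After sticking, I_f = I_p + m R² = 0.3064 + (0.0175)(0.332)² = 0.3084 kg·m².
ω_f = L_i / I_f = -1.175 / 0.3084 = -3.810 rad/s.

|ω_f| ≈ 3.81 rad/s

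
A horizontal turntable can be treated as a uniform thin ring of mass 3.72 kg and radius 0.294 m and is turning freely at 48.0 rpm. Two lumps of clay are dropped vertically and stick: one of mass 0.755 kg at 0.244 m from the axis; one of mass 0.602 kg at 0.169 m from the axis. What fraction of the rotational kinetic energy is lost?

fraction ≈ 0.162

No external torque acts about the axis; L_before = L_after.
I_p = (3.72)(0.294)² = 0.3215 kg·m².
Added inertia Σmr² = (0.755)(0.244)² + (0.602)(0.169)² = 0.06214 kg·m²; I_f = 0.3215 + 0.06214 = 0.3837 kg·m².
ω_f = I_p ω_i / I_f = (0.3215)(48.0) / 0.3837 = 40.23 rpm.
KE_i = ½(0.3215)(5.027 rad/s)² = 4.062 J; KE_f = ½(0.3837)(4.212)² = 3.404 J.
Fraction lost = 0.1620.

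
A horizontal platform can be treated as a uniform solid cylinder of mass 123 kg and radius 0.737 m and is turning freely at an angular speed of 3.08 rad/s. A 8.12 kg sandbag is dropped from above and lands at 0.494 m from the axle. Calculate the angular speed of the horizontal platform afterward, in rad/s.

The added mass arrives with no angular momentum about the axle, and any external torque about the axle is negligible, so the system's angular momentum is conserved.
I_p = ½(123)(0.737)² = 33.40 kg·m².
Added inertia Σmr² = (8.12)(0.494)² = 1.982 kg·m²; I_f = 33.40 + 1.982 = 35.39 kg·m².
ω_f = I_p ω_i / I_f = (33.40)(3.08) / 35.39 = 2.908 rad/s.

ω_f ≈ 2.91 rad/s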